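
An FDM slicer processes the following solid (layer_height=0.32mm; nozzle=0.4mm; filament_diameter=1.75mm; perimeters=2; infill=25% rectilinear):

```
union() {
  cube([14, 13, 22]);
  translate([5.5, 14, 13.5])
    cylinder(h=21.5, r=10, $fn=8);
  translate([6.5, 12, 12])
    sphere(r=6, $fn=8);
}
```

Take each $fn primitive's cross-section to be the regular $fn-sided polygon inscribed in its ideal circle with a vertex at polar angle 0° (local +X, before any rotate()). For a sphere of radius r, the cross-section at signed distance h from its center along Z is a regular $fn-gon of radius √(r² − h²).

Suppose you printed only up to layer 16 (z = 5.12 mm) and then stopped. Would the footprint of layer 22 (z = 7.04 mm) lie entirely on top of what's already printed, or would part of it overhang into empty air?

part overhangs

Compare the two slices. At z = 5.12: the cube is present — its section is the full 14×13 rectangle (area 182.00 mm²); the cylinder at (5.5, 14) does not reach this height (z outside [13.5, 35]); the sphere at (6.5, 12) is not intersected at this z (|z−center|=6.880 > r=6); Taking the union: only the 14×13 cube is present, so the union is just that shape — area = 182.00 mm². At z = 7.04: the cube (footprint 14×13) is included at this height (area 182.00 mm²); the cylinder at (5.5, 14) is absent (z outside [13.5, 35]); the r=6 sphere at (6.5, 12) slices to a regular 8-gon of circumradius 3.376 (√(r²−h²) with h=4.96 from center) (area = (8/2)·3.376²·sin(360°/8) = 32.24 mm²); Merging all regions: the regions partially overlap — summed areas 214.24 mm² minus the doubly-counted overlap 22.46 mm² gives 191.78 mm² — area = 191.78 mm². Checking containment: at z = 7.04 the cross-section extends beyond the z = 5.12 cross-section by about 9.78 mm².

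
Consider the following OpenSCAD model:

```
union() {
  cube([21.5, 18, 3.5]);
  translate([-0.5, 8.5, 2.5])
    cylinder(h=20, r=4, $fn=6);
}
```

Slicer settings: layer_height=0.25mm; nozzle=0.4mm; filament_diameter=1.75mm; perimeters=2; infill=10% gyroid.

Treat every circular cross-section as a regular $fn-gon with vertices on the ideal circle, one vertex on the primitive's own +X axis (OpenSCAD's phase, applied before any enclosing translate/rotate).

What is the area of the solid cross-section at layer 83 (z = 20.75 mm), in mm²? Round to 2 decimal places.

41.57 mm²

At z = 20.75 mm: the cube is not intersected at this z (z outside [0, 3.5]); the r=4 cylinder at (-0.5, 8.5) contributes a regular 6-gon of circumradius 4 (area = (6/2)·4.000²·sin(360°/6) = 41.57 mm²); Merging all regions: only the r=4 cylinder at (-0.5, 8.5) is present, so the union is just that shape — area = 41.57 mm². Overall, the cross-section is a single solid region. Net area = 41.57 mm².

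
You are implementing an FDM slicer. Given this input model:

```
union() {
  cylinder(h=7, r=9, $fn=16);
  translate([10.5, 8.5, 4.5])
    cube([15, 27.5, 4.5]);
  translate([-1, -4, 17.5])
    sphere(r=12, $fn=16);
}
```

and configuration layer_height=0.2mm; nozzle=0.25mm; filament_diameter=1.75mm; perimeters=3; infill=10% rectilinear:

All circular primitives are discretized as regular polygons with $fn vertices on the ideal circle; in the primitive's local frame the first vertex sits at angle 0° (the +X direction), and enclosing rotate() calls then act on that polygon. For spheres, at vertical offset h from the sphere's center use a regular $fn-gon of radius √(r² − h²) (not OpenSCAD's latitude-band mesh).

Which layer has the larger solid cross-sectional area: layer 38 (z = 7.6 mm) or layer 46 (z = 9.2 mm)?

Layer 38 (z = 7.6): the cylinder does not reach this height (z outside [0, 7]); the 15×27.5 cube at (10.5, 8.5) contributes its full rectangle (area 412.50 mm²); the r=12 sphere at (-1, -4) slices to a regular 16-gon of circumradius 6.782 (√(r²−h²) with h=9.9 from center) (area = (16/2)·6.782²·sin(360°/16) = 140.80 mm²); Combining (union): the 2 present regions are separate (no shared area or edge), so areas and boundary lengths simply add and each stays a separate island — area = 553.30 mm². So its area = 553.30 mm². Layer 46 (z = 9.2): the cylinder does not reach this height (z outside [0, 7]); the cube at (10.5, 8.5) does not reach this height (z outside [4.5, 9]); the r=12 sphere at (-1, -4) slices to a regular 16-gon of circumradius 8.667 (√(r²−h²) with h=8.3 from center) (area = (16/2)·8.667²·sin(360°/16) = 229.95 mm²); Merging all regions: only the r=12 sphere at (-1, -4) is present, so the union is just that shape — area = 229.95 mm². So its area = 229.95 mm². Layer 38 is larger (553.30 vs 229.95 mm²).

layer 38 (z = 7.6 mm)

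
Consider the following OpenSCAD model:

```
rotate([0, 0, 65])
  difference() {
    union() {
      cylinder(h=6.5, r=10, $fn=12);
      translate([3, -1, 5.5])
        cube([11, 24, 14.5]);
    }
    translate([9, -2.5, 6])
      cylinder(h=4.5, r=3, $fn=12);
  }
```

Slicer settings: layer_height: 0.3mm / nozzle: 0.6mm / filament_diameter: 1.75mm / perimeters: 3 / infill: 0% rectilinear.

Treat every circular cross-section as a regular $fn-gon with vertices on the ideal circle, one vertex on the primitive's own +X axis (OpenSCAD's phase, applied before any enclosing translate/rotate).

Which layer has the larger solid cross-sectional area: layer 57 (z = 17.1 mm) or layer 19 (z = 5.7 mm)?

Layer 57 (z = 17.1): the cylinder is not intersected at this z (z outside [0, 6.5]); the cube at (3, -1) (footprint 11×24) is included at this height (area 264.00 mm²); Taking the union: only the 11×24 cube at (3, -1) is present, so the union is just that shape — area = 264.00 mm²; the cylinder at (9, -2.5) is absent (z outside [6, 10.5]); Subtracting the remaining from the first: none of the subtracted shapes is present at this height, so the result so far is unchanged — area = 264.00 mm²; (whole slice rotated 65° about Z — lengths, areas and connectivity unchanged). So its area = 264.00 mm². Layer 19 (z = 5.7): the cylinder: section is a regular 12-gon, circumradius r=10 (area = (12/2)·10.000²·sin(360°/12) = 300.00 mm²); the cube at (3, -1) is present — its section is the full 11×24 rectangle (area 264.00 mm²); Taking the union: the regions partially overlap — summed areas 564.00 mm² minus the doubly-counted overlap 53.07 mm² gives 510.93 mm² — area = 510.93 mm²; the cylinder at (9, -2.5) does not reach this height (z outside [6, 10.5]); After the difference (first − rest): none of the subtracted shapes is present at this height, so that combined region is unchanged — area = 510.93 mm²; (whole slice rotated 65° about Z — lengths, areas and connectivity unchanged). So its area = 510.93 mm². Layer 19 is larger (510.93 vs 264.00 mm²).

layer 19 (z = 5.7 mm)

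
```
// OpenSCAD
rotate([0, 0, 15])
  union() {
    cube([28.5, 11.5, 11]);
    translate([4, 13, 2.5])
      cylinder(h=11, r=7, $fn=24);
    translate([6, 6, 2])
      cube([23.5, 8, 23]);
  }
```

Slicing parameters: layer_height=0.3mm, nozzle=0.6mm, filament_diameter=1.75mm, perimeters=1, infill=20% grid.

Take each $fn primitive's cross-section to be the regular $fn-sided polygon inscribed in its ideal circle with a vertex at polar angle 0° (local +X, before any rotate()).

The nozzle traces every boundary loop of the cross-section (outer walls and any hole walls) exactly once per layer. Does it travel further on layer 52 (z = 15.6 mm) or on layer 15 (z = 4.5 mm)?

layer 15 (z = 4.5 mm)

Layer 52 (z = 15.6): the cube is absent (z outside [0, 11]); the cylinder at (4, 13) is absent (z outside [2.5, 13.5]); the cube at (6, 6) (footprint 23.5×8) is included at this height (perimeter 63.00 mm); Combining (union): only the 23.5×8 cube at (6, 6) is present, so the union is just that shape — boundary = 63.00 mm; (whole slice rotated 15° about Z — lengths, areas and connectivity unchanged). So its perimeter = 63.00 mm. Layer 15 (z = 4.5): the cube (footprint 28.5×11.5) is included at this height (perimeter 80.00 mm); the cylinder at (4, 13): section is a regular 24-gon, circumradius r=7 (perimeter = 2·24·7.000·sin(180°/24) = 43.86 mm); the 23.5×8 cube at (6, 6) contributes its full rectangle (perimeter 63.00 mm); Combining (union): the regions partially overlap (shared area 183.96 mm²), so the edge portions inside another operand are dropped and the merged outline is re-measured after clipping — boundary = 97.05 mm; (whole slice rotated 15° about Z — lengths, areas and connectivity unchanged). So its perimeter = 97.05 mm. Layer 15 is larger (97.05 vs 63.00 mm).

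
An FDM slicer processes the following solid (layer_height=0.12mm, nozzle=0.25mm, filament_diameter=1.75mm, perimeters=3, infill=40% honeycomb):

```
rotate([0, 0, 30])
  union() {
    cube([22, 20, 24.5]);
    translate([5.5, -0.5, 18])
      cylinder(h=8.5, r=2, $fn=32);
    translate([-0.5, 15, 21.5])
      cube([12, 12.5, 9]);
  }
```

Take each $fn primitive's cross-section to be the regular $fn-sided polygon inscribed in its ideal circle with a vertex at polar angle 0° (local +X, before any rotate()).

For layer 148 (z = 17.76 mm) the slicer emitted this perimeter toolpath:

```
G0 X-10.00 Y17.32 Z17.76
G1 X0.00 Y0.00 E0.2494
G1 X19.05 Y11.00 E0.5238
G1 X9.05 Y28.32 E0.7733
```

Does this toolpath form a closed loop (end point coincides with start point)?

no

Start point (G0): (-10.00, 17.32). End point (last G1): the path does not return to the start — open.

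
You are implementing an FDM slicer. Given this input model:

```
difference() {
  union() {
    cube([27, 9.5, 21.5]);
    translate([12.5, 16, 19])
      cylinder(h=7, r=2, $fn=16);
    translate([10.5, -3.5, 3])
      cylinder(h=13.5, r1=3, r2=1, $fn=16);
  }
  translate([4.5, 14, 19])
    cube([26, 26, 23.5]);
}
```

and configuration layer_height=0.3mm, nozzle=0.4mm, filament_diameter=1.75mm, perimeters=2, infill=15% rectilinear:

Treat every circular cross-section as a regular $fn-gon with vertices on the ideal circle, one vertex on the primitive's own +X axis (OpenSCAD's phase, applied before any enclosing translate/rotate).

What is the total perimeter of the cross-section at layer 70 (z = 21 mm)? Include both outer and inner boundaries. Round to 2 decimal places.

73.00 mm

At z = 21 mm: the cube is present — its section is the full 27×9.5 rectangle (perimeter 73.00 mm); the r=2 cylinder at (12.5, 16) contributes a regular 16-gon of circumradius 2 (perimeter = 2·16·2.000·sin(180°/16) = 12.49 mm); the cone at (10.5, -3.5) is absent (z outside [3, 16.5]); Merging all regions: the 2 present regions are separate (no shared area or edge), so areas and boundary lengths simply add and each stays a separate island — boundary = 85.49 mm; the 26×26 cube at (4.5, 14) contributes its full rectangle (perimeter 104.00 mm); After the difference (first − rest): starting from the result so far, the 26×26 cube at (4.5, 14) partially overlaps it — only the 12.25 mm² overlap (of its 676.00 mm²) is removed, clipping the outline — boundary = 73.00 mm. Overall, the cross-section is a single solid region. Total boundary length (outer) = 73.00 mm.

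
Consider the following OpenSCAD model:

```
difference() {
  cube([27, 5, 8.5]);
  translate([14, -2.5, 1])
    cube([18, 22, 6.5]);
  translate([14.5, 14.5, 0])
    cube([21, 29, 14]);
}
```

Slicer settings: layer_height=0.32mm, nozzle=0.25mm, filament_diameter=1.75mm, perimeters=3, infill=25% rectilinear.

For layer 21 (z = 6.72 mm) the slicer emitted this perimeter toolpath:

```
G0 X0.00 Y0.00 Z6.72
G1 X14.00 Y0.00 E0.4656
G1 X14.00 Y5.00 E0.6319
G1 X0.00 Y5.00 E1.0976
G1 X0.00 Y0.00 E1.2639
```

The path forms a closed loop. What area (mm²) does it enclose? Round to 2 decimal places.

Apply the shoelace formula to the sequence of (X, Y) vertices; enclosed area = 70.00 mm².

70.00 mm²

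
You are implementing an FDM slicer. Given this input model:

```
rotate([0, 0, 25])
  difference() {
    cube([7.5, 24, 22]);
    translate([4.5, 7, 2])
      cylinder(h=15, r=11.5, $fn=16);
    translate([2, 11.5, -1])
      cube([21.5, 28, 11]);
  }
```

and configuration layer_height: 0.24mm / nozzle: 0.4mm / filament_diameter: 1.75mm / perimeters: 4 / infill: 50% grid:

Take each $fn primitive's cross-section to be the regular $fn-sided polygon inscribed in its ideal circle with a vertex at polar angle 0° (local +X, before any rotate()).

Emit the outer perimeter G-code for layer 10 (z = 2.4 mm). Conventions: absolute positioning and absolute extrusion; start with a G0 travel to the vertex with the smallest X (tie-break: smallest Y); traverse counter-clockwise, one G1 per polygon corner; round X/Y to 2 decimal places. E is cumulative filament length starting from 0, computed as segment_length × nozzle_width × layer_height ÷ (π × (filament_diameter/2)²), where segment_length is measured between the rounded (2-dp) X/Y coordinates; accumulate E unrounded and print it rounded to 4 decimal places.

G0 X-10.14 Y21.75 Z2.40
G1 X-7.42 Y15.91 E0.2571
G1 X-7.36 Y16.02 E0.2621
G1 X-5.80 Y17.16 E0.3392
G1 X-8.33 Y22.60 E0.5787
G1 X-10.14 Y21.75 E0.6585

At z = 2.4 mm: the cube is present — its section is the full 7.5×24 rectangle; the r=11.5 cylinder at (4.5, 7) contributes a regular 16-gon of circumradius 11.5; the 21.5×28 cube at (2, 11.5) contributes its full rectangle; Taking the first minus the rest: starting from the 7.5×24 cube, the r=11.5 cylinder at (4.5, 7) partially overlaps it — only the 135.84 mm² overlap (of its 404.88 mm²) is removed, clipping the outline; the 21.5×28 cube at (2, 11.5) partially overlaps it — only the 31.77 mm² overlap (of its 602.00 mm²) is removed, clipping the outline — 1 connected region; (whole slice rotated 25° about Z — lengths, areas and connectivity unchanged). The outline is a single polygon with 5 vertices. Extrusion per mm of travel: 0.4 × 0.24 / (π × 0.875²) = 0.039912. Accumulating E over each segment gives final E = 0.6585.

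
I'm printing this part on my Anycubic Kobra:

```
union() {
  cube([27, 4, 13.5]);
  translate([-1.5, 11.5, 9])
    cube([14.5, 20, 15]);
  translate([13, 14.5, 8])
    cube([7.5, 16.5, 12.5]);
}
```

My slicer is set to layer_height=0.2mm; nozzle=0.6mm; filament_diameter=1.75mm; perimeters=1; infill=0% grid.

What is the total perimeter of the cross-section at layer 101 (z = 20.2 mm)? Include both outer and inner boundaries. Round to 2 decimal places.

84.00 mm

At z = 20.2 mm: the cube does not reach this height (z outside [0, 13.5]); the cube at (-1.5, 11.5) is present — its section is the full 14.5×20 rectangle (perimeter 69.00 mm); the cube at (13, 14.5) is present — its section is the full 7.5×16.5 rectangle (perimeter 48.00 mm); Merging all regions: the 2 present regions share edge segments without overlapping in area, so areas simply add but the touching pieces fuse into one outline (the shared edge portions become interior and drop out of the boundary) — boundary = 84.00 mm. Overall, the cross-section is a single solid region. Total boundary length (outer) = 84.00 mm.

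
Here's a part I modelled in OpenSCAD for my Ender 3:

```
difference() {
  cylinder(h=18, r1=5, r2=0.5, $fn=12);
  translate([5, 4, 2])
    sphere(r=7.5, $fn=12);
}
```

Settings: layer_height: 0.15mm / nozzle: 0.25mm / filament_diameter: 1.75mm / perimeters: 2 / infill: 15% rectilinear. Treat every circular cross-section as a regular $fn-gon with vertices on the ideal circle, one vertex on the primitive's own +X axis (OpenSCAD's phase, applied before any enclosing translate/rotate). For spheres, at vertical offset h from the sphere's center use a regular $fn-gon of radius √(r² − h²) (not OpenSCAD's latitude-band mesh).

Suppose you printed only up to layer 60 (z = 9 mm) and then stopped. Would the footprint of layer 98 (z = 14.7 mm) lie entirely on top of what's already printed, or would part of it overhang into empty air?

Compare the two slices. At z = 9: the cone (r1=5→r2=0.5) has section circumradius 2.750 here — a regular 12-gon (area = (12/2)·2.750²·sin(360°/12) = 22.69 mm²); the r=7.5 sphere at (5, 4) contributes a regular 12-gon of circumradius √(7.5²−7²) = 2.693 (area = (12/2)·2.693²·sin(360°/12) = 21.75 mm²); After the difference (first − rest): starting from the cone (22.69 mm²), the r=7.5 sphere at (5, 4) misses the remaining region (no effect) — area = 22.69 mm². At z = 14.7: the cone (r1=5→r2=0.5) has section circumradius 1.325 here — a regular 12-gon (area = (12/2)·1.325²·sin(360°/12) = 5.27 mm²); the sphere at (5, 4) is not intersected at this z (|z−center|=12.700 > r=7.5); Subtracting the remaining from the first: none of the subtracted shapes is present at this height, so the cone is unchanged — area = 5.27 mm². Checking containment: the cross-section at z = 14.7 is a subset of the cross-section at z = 9.

entirely on top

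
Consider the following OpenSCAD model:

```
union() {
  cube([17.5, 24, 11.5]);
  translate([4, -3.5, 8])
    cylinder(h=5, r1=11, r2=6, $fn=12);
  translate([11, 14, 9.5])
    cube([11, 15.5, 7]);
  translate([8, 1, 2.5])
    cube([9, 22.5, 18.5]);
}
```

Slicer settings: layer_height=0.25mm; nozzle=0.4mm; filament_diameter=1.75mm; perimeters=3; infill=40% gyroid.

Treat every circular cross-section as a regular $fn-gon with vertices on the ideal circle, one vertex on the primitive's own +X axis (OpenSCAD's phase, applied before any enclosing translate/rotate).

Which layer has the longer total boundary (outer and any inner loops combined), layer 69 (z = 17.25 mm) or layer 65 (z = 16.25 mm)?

layer 65 (z = 16.25 mm)

Layer 69 (z = 17.25): the cube is not intersected at this z (z outside [0, 11.5]); the cone at (4, -3.5) is not intersected at this z (z outside [8, 13]); the cube at (11, 14) is absent (z outside [9.5, 16.5]); the cube at (8, 1) is present — its section is the full 9×22.5 rectangle (perimeter 63.00 mm); Taking the union: only the 9×22.5 cube at (8, 1) is present, so the union is just that shape — boundary = 63.00 mm. So its perimeter = 63.00 mm. Layer 65 (z = 16.25): the cube is absent (z outside [0, 11.5]); the cone at (4, -3.5) is not intersected at this z (z outside [8, 13]); the cube at (11, 14) (footprint 11×15.5) is included at this height (perimeter 53.00 mm); the cube at (8, 1) is present — its section is the full 9×22.5 rectangle (perimeter 63.00 mm); Taking the union: the regions partially overlap (shared area 57.00 mm²), so the edge portions inside another operand are dropped and the merged outline is re-measured after clipping — boundary = 85.00 mm. So its perimeter = 85.00 mm. Layer 65 is larger (85.00 vs 63.00 mm).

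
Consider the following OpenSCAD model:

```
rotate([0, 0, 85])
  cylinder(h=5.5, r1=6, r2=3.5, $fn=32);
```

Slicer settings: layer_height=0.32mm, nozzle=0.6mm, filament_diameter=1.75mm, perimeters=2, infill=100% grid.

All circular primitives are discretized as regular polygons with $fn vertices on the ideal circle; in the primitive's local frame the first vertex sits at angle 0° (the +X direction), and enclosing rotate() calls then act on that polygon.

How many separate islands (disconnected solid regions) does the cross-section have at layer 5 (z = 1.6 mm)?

1

At z = 1.6 mm: the cone (r1=6→r2=3.5) has section circumradius 5.273 here — a regular 32-gon; (rotated 85° about Z; rotation is an isometry so areas/perimeters/island counts are preserved). Overall, the cross-section is a single solid region. Island count = 1.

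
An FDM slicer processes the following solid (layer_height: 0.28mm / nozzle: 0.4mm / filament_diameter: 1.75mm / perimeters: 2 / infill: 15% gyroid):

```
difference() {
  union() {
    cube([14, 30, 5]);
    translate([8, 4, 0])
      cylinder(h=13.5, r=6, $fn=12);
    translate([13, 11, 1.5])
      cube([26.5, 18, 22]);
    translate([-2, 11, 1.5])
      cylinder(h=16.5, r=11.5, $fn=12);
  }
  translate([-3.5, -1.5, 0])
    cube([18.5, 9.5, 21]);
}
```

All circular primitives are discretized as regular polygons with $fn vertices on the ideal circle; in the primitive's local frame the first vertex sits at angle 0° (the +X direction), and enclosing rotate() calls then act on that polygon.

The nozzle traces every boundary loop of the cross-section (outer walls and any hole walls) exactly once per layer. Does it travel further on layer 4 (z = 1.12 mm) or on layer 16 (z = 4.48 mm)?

Layer 4 (z = 1.12): the cube is present — its section is the full 14×30 rectangle (perimeter 88.00 mm); the r=6 cylinder at (8, 4) contributes a regular 12-gon of circumradius 6 (perimeter = 2·12·6.000·sin(180°/12) = 37.27 mm); the cube at (13, 11) does not reach this height (z outside [1.5, 23.5]); the cylinder at (-2, 11) does not reach this height (z outside [1.5, 18]); Taking the union: the regions partially overlap (shared area 96.98 mm²), so the edge portions inside another operand are dropped and the merged outline is re-measured after clipping — boundary = 89.20 mm; the cube at (-3.5, -1.5) is present — its section is the full 18.5×9.5 rectangle (perimeter 56.00 mm); Taking the first minus the rest: starting from the result so far, the 18.5×9.5 cube at (-3.5, -1.5) partially overlaps it — only the 122.09 mm² overlap (of its 175.75 mm²) is removed, clipping the outline — boundary = 79.60 mm. So its perimeter = 79.60 mm. Layer 16 (z = 4.48): the 14×30 cube contributes its full rectangle (perimeter 88.00 mm); the r=6 cylinder at (8, 4) gives a regular 12-gon of circumradius 6 (constant along its height) (perimeter = 2·12·6.000·sin(180°/12) = 37.27 mm); the 26.5×18 cube at (13, 11) contributes its full rectangle (perimeter 89.00 mm); the r=11.5 cylinder at (-2, 11) contributes a regular 12-gon of circumradius 11.5 (perimeter = 2·12·11.500·sin(180°/12) = 71.43 mm); Taking the union: the regions partially overlap (shared area 268.43 mm²), so the edge portions inside another operand are dropped and the merged outline is re-measured after clipping — boundary = 158.13 mm; the cube at (-3.5, -1.5) (footprint 18.5×9.5) is included at this height (perimeter 56.00 mm); Taking the first minus the rest: starting from the result so far, the 18.5×9.5 cube at (-3.5, -1.5) partially overlaps it — only the 151.00 mm² overlap (of its 175.75 mm²) is removed, clipping the outline — boundary = 164.46 mm. So its perimeter = 164.46 mm. Layer 16 is larger (164.46 vs 79.60 mm).

layer 16 (z = 4.48 mm)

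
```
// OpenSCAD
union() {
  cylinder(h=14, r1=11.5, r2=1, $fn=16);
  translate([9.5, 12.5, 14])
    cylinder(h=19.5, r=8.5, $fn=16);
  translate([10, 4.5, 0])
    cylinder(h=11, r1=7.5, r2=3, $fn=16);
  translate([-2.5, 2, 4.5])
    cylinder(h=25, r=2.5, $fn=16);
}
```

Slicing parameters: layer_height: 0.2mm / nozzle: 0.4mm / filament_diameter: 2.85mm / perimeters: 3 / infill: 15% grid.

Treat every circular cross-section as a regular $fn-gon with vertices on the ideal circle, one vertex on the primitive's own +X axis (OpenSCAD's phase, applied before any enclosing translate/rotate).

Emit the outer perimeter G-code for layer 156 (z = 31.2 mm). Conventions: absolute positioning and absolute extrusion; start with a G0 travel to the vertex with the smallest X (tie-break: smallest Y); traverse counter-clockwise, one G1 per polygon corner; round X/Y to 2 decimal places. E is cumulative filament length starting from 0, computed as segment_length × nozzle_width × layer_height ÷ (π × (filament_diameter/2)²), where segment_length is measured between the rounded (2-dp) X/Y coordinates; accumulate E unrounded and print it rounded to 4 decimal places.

G0 X1.00 Y12.50 Z31.20
G1 X1.65 Y9.25 E0.0416
G1 X3.49 Y6.49 E0.0832
G1 X6.25 Y4.65 E0.1248
G1 X9.50 Y4.00 E0.1663
G1 X12.75 Y4.65 E0.2079
G1 X15.51 Y6.49 E0.2495
G1 X17.35 Y9.25 E0.2911
G1 X18.00 Y12.50 E0.3326
G1 X17.35 Y15.75 E0.3742
G1 X15.51 Y18.51 E0.4158
G1 X12.75 Y20.35 E0.4574
G1 X9.50 Y21.00 E0.4990
G1 X6.25 Y20.35 E0.5405
G1 X3.49 Y18.51 E0.5821
G1 X1.65 Y15.75 E0.6237
G1 X1.00 Y12.50 E0.6653

At z = 31.2 mm: the cone is not intersected at this z (z outside [0, 14]); the cylinder at (9.5, 12.5): section is a regular 16-gon, circumradius r=8.5; the cone at (10, 4.5) is not intersected at this z (z outside [0, 11]); the cylinder at (-2.5, 2) is not intersected at this z (z outside [4.5, 29.5]); Taking the union: only the r=8.5 cylinder at (9.5, 12.5) is present, so the union is just that shape — 1 connected region. The outline is a single polygon with 16 vertices. Extrusion per mm of travel: 0.4 × 0.2 / (π × 1.425²) = 0.012540. Accumulating E over each segment gives final E = 0.6653.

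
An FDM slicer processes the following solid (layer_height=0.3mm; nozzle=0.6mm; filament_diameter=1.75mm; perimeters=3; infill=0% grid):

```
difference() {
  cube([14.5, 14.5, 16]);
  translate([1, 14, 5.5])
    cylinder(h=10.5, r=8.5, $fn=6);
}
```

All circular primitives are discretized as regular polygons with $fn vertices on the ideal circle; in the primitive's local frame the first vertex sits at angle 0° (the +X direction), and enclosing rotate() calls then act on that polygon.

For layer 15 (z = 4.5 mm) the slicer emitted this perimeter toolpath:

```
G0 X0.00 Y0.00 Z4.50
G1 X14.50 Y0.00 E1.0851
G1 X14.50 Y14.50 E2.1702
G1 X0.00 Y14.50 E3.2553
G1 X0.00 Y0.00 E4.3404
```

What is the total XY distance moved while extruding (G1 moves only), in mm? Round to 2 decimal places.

Sum the Euclidean lengths of each G1 segment: total = 58.00 mm.

58.00 mm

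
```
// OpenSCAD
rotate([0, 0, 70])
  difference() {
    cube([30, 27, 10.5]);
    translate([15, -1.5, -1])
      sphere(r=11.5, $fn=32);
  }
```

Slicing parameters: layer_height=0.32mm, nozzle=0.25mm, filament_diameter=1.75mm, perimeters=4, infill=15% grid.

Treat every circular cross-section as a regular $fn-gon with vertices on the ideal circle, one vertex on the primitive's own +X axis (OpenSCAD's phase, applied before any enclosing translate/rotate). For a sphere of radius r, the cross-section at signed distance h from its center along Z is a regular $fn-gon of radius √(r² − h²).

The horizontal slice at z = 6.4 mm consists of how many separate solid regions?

At z = 6.4 mm: the cube (footprint 30×27) is included at this height; the sphere at (15, -1.5): section is a regular 32-gon, circumradius = √(r²−h²) = √(11.5²−7.4²) = 8.803; Subtracting the remaining from the first: starting from the 30×27 cube, the r=11.5 sphere at (15, -1.5) partially overlaps it — only the 94.75 mm² overlap (of its 241.88 mm²) is removed, clipping the outline — 1 connected region; (whole slice rotated 70° about Z — lengths, areas and connectivity unchanged). The result has 1 disconnected region.

1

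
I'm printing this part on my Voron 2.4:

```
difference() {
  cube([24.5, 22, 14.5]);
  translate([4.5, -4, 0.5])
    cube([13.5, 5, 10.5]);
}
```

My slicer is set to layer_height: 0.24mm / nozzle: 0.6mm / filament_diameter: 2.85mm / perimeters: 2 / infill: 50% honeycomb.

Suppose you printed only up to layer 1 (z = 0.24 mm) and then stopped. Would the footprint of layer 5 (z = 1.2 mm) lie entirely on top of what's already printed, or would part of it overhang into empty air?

entirely on top

Compare the two slices. At z = 0.24: the 24.5×22 cube contributes its full rectangle (area 539.00 mm²); the cube at (4.5, -4) is not intersected at this z (z outside [0.5, 11]); Subtracting the remaining from the first: none of the subtracted shapes is present at this height, so the 24.5×22 cube is unchanged — area = 539.00 mm². At z = 1.2: the cube is present — its section is the full 24.5×22 rectangle (area 539.00 mm²); the cube at (4.5, -4) is present — its section is the full 13.5×5 rectangle (area 67.50 mm²); After the difference (first − rest): starting from the 24.5×22 cube (539.00 mm²), the 13.5×5 cube at (4.5, -4) partially overlaps it — only the 13.50 mm² overlap (of its 67.50 mm²) is removed, clipping the outline — area = 525.50 mm². Checking containment: the cross-section at z = 1.2 is a subset of the cross-section at z = 0.24.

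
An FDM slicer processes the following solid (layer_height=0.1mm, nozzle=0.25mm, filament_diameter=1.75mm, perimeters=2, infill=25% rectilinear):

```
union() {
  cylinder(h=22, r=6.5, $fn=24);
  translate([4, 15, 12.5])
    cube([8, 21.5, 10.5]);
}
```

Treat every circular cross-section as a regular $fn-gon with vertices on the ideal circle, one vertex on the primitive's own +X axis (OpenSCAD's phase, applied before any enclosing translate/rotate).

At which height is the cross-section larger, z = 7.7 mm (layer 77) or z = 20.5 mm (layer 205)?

Layer 77 (z = 7.7): the cylinder: section is a regular 24-gon, circumradius r=6.5 (area = (24/2)·6.500²·sin(360°/24) = 131.22 mm²); the cube at (4, 15) is absent (z outside [12.5, 23]); Combining (union): only the r=6.5 cylinder is present, so the union is just that shape — area = 131.22 mm². So its area = 131.22 mm². Layer 205 (z = 20.5): the cylinder: section is a regular 24-gon, circumradius r=6.5 (area = (24/2)·6.500²·sin(360°/24) = 131.22 mm²); the 8×21.5 cube at (4, 15) contributes its full rectangle (area 172.00 mm²); Merging all regions: the 2 present regions are separate (no shared area or edge), so areas and boundary lengths simply add and each stays a separate island — area = 303.22 mm². So its area = 303.22 mm². Layer 205 is larger (303.22 vs 131.22 mm²).

layer 205 (z = 20.5 mm)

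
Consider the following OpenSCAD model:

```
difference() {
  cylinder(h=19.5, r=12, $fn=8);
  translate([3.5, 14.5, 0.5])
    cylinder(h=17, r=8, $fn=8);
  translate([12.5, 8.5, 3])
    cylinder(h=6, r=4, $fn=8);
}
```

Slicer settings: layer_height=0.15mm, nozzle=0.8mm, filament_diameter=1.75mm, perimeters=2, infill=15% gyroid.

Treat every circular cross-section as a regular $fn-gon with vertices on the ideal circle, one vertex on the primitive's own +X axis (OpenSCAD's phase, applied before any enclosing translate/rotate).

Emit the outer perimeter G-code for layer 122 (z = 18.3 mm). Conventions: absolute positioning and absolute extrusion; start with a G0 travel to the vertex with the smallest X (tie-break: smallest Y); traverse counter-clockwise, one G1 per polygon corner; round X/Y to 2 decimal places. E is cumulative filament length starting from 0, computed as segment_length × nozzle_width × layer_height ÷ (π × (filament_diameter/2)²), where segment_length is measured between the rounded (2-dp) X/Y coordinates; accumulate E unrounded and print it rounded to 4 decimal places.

G0 X-12.00 Y0.00 Z18.30
G1 X-8.49 Y-8.49 E0.4583
G1 X0.00 Y-12.00 E0.9167
G1 X8.49 Y-8.49 E1.3750
G1 X12.00 Y0.00 E1.8334
G1 X8.49 Y8.49 E2.2917
G1 X0.00 Y12.00 E2.7500
G1 X-8.49 Y8.49 E3.2084
G1 X-12.00 Y0.00 E3.6667

At z = 18.3 mm: the r=12 cylinder gives a regular 8-gon of circumradius 12 (constant along its height); the cylinder at (3.5, 14.5) is absent (z outside [0.5, 17.5]); the cylinder at (12.5, 8.5) is not intersected at this z (z outside [3, 9]); After the difference (first − rest): none of the subtracted shapes is present at this height, so the r=12 cylinder is unchanged — 1 connected region. The outline is a single polygon with 8 vertices. Extrusion per mm of travel: 0.8 × 0.15 / (π × 0.875²) = 0.049890. Accumulating E over each segment gives final E = 3.6667.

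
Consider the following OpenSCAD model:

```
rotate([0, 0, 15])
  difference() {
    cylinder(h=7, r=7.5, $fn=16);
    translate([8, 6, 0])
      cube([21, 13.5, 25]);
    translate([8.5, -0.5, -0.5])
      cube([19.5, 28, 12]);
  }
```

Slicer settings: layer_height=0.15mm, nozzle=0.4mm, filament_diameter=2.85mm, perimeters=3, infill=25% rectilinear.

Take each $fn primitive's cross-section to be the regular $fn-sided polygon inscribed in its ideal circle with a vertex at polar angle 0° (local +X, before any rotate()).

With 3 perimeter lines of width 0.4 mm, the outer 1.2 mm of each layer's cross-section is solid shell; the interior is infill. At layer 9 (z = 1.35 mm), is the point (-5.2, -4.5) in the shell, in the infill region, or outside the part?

shell

At z = 1.35 mm: the r=7.5 cylinder contributes a regular 16-gon of circumradius 7.5; the cube at (8, 6) is present — its section is the full 21×13.5 rectangle; the 19.5×28 cube at (8.5, -0.5) contributes its full rectangle; Subtracting the remaining from the first: starting from the r=7.5 cylinder, the 21×13.5 cube at (8, 6) misses the remaining region (no effect); the 19.5×28 cube at (8.5, -0.5) misses the remaining region (no effect) — 1 connected region; (rotated 15° about Z; rotation is an isometry so areas/perimeters/island counts are preserved). Overall, the cross-section is a single solid region. Undo the 15° rotation: the query point maps to (-6.187, -3.001) in the un-rotated model frame. The nearest boundary edge runs (-5.30, -5.30)→(-6.93, -2.87); distance from the point to it = 0.54 mm. The point is inside the cross-section, 0.54 mm from the nearest boundary — within the 1.2 mm shell band (3 × 0.4).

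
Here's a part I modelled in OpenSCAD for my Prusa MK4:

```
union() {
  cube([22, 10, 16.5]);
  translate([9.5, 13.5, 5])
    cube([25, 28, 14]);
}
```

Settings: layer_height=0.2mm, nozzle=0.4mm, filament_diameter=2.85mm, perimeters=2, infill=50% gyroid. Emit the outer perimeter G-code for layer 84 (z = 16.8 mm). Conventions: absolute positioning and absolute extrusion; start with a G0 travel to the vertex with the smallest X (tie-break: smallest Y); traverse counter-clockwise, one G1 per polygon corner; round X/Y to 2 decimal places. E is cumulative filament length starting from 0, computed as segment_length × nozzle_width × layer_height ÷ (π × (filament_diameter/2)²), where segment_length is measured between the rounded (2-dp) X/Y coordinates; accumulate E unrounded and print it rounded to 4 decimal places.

At z = 16.8 mm: the cube does not reach this height (z outside [0, 16.5]); the cube at (9.5, 13.5) is present — its section is the full 25×28 rectangle; Merging all regions: only the 25×28 cube at (9.5, 13.5) is present, so the union is just that shape — 1 connected region. The outline is a single polygon with 4 vertices. Extrusion per mm of travel: 0.4 × 0.2 / (π × 1.425²) = 0.012540. Accumulating E over each segment gives final E = 1.3293.

G0 X9.50 Y13.50 Z16.80
G1 X34.50 Y13.50 E0.3135
G1 X34.50 Y41.50 E0.6646
G1 X9.50 Y41.50 E0.9781
G1 X9.50 Y13.50 E1.3293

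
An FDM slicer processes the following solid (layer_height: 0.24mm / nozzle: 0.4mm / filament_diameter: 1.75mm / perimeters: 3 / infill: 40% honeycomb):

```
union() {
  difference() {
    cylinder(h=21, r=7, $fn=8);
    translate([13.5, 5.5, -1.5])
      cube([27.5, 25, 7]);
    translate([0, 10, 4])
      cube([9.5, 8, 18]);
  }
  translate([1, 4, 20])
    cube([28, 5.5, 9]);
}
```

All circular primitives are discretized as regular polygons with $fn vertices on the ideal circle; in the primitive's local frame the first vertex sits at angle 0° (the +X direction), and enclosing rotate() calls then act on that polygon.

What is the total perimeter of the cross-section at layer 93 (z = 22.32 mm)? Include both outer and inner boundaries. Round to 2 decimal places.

At z = 22.32 mm: the cylinder is not intersected at this z (z outside [0, 21]); the cube at (13.5, 5.5) is absent (z outside [-1.5, 5.5]); the cube at (0, 10) does not reach this height (z outside [4, 22]); Taking the first minus the rest: the first operand is absent here, so nothing remains; the cube at (1, 4) is present — its section is the full 28×5.5 rectangle (perimeter 67.00 mm); Merging all regions: only the 28×5.5 cube at (1, 4) is present, so the union is just that shape — boundary = 67.00 mm. Overall, the cross-section is a single solid region. Total boundary length (outer) = 67.00 mm.

67.00 mm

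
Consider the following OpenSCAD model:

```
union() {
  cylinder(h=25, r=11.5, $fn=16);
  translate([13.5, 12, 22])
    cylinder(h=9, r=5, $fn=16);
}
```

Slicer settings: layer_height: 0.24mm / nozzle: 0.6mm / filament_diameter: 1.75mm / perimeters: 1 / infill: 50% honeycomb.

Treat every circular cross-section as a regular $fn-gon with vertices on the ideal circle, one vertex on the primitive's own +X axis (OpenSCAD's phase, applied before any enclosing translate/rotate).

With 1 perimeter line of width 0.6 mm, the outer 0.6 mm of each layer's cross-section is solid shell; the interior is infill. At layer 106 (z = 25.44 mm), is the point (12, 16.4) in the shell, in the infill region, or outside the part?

shell

At z = 25.44 mm: the cylinder is not intersected at this z (z outside [0, 25]); the r=5 cylinder at (13.5, 12) gives a regular 16-gon of circumradius 5 (constant along its height); Combining (union): only the r=5 cylinder at (13.5, 12) is present, so the union is just that shape — 1 connected region. Overall, the cross-section is a single solid region. The nearest boundary edge runs (13.50, 17.00)→(11.59, 16.62); distance from the point to it = 0.30 mm. The point is inside the cross-section, 0.30 mm from the nearest boundary — within the 0.6 mm shell band (1 × 0.6).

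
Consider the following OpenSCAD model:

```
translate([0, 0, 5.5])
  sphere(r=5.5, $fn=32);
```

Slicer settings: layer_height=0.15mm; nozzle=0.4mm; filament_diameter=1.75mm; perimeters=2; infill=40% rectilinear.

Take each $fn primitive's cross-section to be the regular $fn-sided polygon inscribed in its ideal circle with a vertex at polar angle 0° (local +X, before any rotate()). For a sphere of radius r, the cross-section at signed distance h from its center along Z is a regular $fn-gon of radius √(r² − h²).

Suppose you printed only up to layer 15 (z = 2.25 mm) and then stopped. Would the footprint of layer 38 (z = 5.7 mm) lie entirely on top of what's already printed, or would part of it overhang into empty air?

Compare the two slices. At z = 2.25: the r=5.5 sphere contributes a regular 32-gon of circumradius √(5.5²−3.25²) = 4.437 (area = (32/2)·4.437²·sin(360°/32) = 61.45 mm²). At z = 5.7: the r=5.5 sphere contributes a regular 32-gon of circumradius √(5.5²−0.2²) = 5.496 (area = (32/2)·5.496²·sin(360°/32) = 94.30 mm²). Checking containment: at z = 5.7 the cross-section extends beyond the z = 2.25 cross-section by about 32.85 mm².

part overhangs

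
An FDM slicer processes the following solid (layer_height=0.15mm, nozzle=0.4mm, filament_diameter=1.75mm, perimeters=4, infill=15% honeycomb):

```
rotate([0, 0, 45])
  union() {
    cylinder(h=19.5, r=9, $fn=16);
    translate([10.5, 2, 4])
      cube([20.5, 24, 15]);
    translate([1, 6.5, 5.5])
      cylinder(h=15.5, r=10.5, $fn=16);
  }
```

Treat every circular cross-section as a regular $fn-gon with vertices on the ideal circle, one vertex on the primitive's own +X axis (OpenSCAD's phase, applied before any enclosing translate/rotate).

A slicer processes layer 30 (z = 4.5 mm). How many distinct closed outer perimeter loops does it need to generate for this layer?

At z = 4.5 mm: the r=9 cylinder gives a regular 16-gon of circumradius 9 (constant along its height); the 20.5×24 cube at (10.5, 2) contributes its full rectangle; the cylinder at (1, 6.5) is not intersected at this z (z outside [5.5, 21]); Merging all regions: the 2 present regions are separate (no shared area or edge), so areas and boundary lengths simply add and each stays a separate island — 2 connected regions; (rotated 45° about Z; rotation is an isometry so areas/perimeters/island counts are preserved). The result has 2 disconnected regions.

2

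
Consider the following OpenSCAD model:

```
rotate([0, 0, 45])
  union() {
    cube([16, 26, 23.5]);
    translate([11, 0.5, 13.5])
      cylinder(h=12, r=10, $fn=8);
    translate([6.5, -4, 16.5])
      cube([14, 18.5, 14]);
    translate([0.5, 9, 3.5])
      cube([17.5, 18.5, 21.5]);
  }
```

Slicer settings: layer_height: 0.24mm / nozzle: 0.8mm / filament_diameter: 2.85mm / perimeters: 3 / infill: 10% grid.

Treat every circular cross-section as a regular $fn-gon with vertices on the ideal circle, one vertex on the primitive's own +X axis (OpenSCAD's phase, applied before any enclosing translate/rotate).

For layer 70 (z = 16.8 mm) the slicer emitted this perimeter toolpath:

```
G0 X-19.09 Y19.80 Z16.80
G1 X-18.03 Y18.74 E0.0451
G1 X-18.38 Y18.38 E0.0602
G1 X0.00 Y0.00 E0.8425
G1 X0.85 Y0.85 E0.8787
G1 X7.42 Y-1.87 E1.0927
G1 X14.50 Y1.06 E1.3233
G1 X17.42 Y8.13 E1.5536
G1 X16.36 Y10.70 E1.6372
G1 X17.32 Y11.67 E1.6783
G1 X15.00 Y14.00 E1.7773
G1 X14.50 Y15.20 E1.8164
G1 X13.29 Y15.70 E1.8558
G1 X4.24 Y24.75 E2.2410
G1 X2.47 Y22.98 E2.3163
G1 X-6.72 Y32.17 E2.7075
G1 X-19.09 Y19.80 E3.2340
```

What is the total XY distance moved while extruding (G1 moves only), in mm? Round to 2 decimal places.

107.45 mm

Sum the Euclidean lengths of each G1 segment: total = 107.45 mm.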